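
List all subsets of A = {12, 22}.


|A| = 2, so |P(A)| = 2^2 = 4
Enumerate subsets by cardinality (0 to 2):
∅, {12}, {22}, {12, 22}

P(A) has 4 subsets: ∅, {12}, {22}, {12, 22}


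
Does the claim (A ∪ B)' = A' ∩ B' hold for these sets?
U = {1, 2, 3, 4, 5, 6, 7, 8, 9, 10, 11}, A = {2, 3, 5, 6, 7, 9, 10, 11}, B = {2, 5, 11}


LHS: A ∪ B = {2, 3, 5, 6, 7, 9, 10, 11}
(A ∪ B)' = U \ (A ∪ B) = {1, 4, 8}
A' = {1, 4, 8}, B' = {1, 3, 4, 6, 7, 8, 9, 10}
Claimed RHS: A' ∩ B' = {1, 4, 8}
Identity is VALID: LHS = RHS = {1, 4, 8} ✓

Identity is valid. (A ∪ B)' = A' ∩ B' = {1, 4, 8}


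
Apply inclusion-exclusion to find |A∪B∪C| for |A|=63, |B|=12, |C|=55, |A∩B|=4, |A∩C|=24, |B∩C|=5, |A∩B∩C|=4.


|A∪B∪C| = |A|+|B|+|C| - |A∩B|-|A∩C|-|B∩C| + |A∩B∩C|
= 63+12+55 - 4-24-5 + 4
= 130 - 33 + 4
= 101

|A ∪ B ∪ C| = 101


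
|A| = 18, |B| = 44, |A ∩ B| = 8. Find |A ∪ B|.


|A ∪ B| = |A| + |B| - |A ∩ B|
= 18 + 44 - 8
= 54

|A ∪ B| = 54


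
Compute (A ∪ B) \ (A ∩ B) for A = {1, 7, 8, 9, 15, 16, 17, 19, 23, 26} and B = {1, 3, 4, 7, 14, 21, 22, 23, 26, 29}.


A △ B = (A \ B) ∪ (B \ A) = elements in exactly one of A or B
A \ B = {8, 9, 15, 16, 17, 19}
B \ A = {3, 4, 14, 21, 22, 29}
A △ B = {3, 4, 8, 9, 14, 15, 16, 17, 19, 21, 22, 29}

A △ B = {3, 4, 8, 9, 14, 15, 16, 17, 19, 21, 22, 29}


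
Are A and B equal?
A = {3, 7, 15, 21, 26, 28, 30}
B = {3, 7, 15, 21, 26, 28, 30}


Two sets are equal iff they have exactly the same elements.
A = {3, 7, 15, 21, 26, 28, 30}
B = {3, 7, 15, 21, 26, 28, 30}
Same elements → A = B

Yes, A = B


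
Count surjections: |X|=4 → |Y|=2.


n = |X| = 4, k = |Y| = 2. Surjections via inclusion-exclusion:
S(n,k) = Σ(-1)^i × C(k,i) × (k-i)^n, i=0 to k
i=0: (-1)^0×C(2,0)×2^4 = 16
i=1: (-1)^1×C(2,1)×1^4 = -2
i=2: (-1)^2×C(2,2)×0^4 = 0
Total = 14

Number of surjections = 14


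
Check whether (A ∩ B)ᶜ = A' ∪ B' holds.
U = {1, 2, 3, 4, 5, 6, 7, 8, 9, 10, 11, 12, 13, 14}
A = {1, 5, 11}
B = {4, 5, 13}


LHS: A ∩ B = {5}
(A ∩ B)' = U \ (A ∩ B) = {1, 2, 3, 4, 6, 7, 8, 9, 10, 11, 12, 13, 14}
A' = {2, 3, 4, 6, 7, 8, 9, 10, 12, 13, 14}, B' = {1, 2, 3, 6, 7, 8, 9, 10, 11, 12, 14}
Claimed RHS: A' ∪ B' = {1, 2, 3, 4, 6, 7, 8, 9, 10, 11, 12, 13, 14}
Identity is VALID: LHS = RHS = {1, 2, 3, 4, 6, 7, 8, 9, 10, 11, 12, 13, 14} ✓

Identity is valid. (A ∩ B)' = A' ∪ B' = {1, 2, 3, 4, 6, 7, 8, 9, 10, 11, 12, 13, 14}


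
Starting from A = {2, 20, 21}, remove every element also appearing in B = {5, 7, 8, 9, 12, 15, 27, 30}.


A \ B = elements in A but not in B
A = {2, 20, 21}
B = {5, 7, 8, 9, 12, 15, 27, 30}
Remove from A any elements in B
A \ B = {2, 20, 21}

A \ B = {2, 20, 21}


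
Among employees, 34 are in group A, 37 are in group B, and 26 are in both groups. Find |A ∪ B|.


|A ∪ B| = |A| + |B| - |A ∩ B|
= 34 + 37 - 26
= 45

|A ∪ B| = 45


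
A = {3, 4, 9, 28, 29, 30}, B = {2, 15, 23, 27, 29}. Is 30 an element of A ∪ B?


A = {3, 4, 9, 28, 29, 30}, B = {2, 15, 23, 27, 29}
A ∪ B = all elements in A or B
A ∪ B = {2, 3, 4, 9, 15, 23, 27, 28, 29, 30}
Checking if 30 ∈ A ∪ B
30 is in A ∪ B → True

30 ∈ A ∪ B


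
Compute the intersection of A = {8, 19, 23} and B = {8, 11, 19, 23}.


A ∩ B = elements in both A and B
A = {8, 19, 23}
B = {8, 11, 19, 23}
A ∩ B = {8, 19, 23}

A ∩ B = {8, 19, 23}


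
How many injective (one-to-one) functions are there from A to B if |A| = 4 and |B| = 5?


An injection sends each of |A| = 4 inputs to a distinct output in B.
# injections = |B|·(|B|-1)·…·(|B|-|A|+1) = 5! / (5 - 4)!
= 5 × 4 × 3 × 2
= 120

Number of injections = 120


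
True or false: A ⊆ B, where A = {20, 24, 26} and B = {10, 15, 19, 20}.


A ⊆ B means every element of A is in B.
Elements in A not in B: {24, 26}
So A ⊄ B.

No, A ⊄ B


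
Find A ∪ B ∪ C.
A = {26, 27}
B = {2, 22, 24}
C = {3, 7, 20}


A ∪ B = {2, 22, 24, 26, 27}
(A ∪ B) ∪ C = {2, 3, 7, 20, 22, 24, 26, 27}

A ∪ B ∪ C = {2, 3, 7, 20, 22, 24, 26, 27}


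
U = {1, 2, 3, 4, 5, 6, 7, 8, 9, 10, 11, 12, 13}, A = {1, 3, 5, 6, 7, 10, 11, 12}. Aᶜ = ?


Aᶜ = U \ A = elements in U but not in A
U = {1, 2, 3, 4, 5, 6, 7, 8, 9, 10, 11, 12, 13}
A = {1, 3, 5, 6, 7, 10, 11, 12}
Aᶜ = {2, 4, 8, 9, 13}

Aᶜ = {2, 4, 8, 9, 13}


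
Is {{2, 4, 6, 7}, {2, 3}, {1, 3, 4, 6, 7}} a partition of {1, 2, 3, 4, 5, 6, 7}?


A partition requires: (1) non-empty parts, (2) pairwise disjoint, (3) union = U
Parts: {2, 4, 6, 7}, {2, 3}, {1, 3, 4, 6, 7}
Union of parts: {1, 2, 3, 4, 6, 7}
U = {1, 2, 3, 4, 5, 6, 7}
All non-empty? True
Pairwise disjoint? False
Covers U? False

No, not a valid partition


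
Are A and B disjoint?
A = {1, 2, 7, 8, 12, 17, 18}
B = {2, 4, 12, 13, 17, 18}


Disjoint means A ∩ B = ∅.
A ∩ B = {2, 12, 17, 18}
A ∩ B ≠ ∅, so A and B are NOT disjoint.

No, A and B are not disjoint (A ∩ B = {2, 12, 17, 18})


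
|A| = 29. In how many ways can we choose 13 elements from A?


C(n,k) = n! / (k!(n-k)!)
C(29,13) = 29! / (13!16!)
= 67863915

C(29,13) = 67863915


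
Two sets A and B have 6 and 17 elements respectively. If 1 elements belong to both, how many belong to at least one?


|A ∪ B| = |A| + |B| - |A ∩ B|
= 6 + 17 - 1
= 22

|A ∪ B| = 22


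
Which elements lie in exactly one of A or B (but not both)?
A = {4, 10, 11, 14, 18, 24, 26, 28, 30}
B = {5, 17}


A △ B = (A \ B) ∪ (B \ A) = elements in exactly one of A or B
A \ B = {4, 10, 11, 14, 18, 24, 26, 28, 30}
B \ A = {5, 17}
A △ B = {4, 5, 10, 11, 14, 17, 18, 24, 26, 28, 30}

A △ B = {4, 5, 10, 11, 14, 17, 18, 24, 26, 28, 30}


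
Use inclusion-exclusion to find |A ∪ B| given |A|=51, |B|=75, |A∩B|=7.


|A ∪ B| = |A| + |B| - |A ∩ B|
= 51 + 75 - 7
= 119

|A ∪ B| = 119


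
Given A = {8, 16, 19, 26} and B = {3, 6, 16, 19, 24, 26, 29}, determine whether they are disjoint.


Disjoint means A ∩ B = ∅.
A ∩ B = {16, 19, 26}
A ∩ B ≠ ∅, so A and B are NOT disjoint.

No, A and B are not disjoint (A ∩ B = {16, 19, 26})


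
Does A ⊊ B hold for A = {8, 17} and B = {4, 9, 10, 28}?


A ⊂ B requires: A ⊆ B AND A ≠ B.
A ⊆ B? No
A ⊄ B, so A is not a proper subset.

No, A is not a proper subset of B


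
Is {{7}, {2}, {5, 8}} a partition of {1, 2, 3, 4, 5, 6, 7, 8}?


A partition requires: (1) non-empty parts, (2) pairwise disjoint, (3) union = U
Parts: {7}, {2}, {5, 8}
Union of parts: {2, 5, 7, 8}
U = {1, 2, 3, 4, 5, 6, 7, 8}
All non-empty? True
Pairwise disjoint? True
Covers U? False

No, not a valid partition


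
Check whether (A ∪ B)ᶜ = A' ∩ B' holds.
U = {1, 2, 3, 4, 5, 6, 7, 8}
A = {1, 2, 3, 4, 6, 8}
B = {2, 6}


LHS: A ∪ B = {1, 2, 3, 4, 6, 8}
(A ∪ B)' = U \ (A ∪ B) = {5, 7}
A' = {5, 7}, B' = {1, 3, 4, 5, 7, 8}
Claimed RHS: A' ∩ B' = {5, 7}
Identity is VALID: LHS = RHS = {5, 7} ✓

Identity is valid. (A ∪ B)' = A' ∩ B' = {5, 7}


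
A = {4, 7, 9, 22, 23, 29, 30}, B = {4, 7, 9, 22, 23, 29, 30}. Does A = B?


Two sets are equal iff they have exactly the same elements.
A = {4, 7, 9, 22, 23, 29, 30}
B = {4, 7, 9, 22, 23, 29, 30}
Same elements → A = B

Yes, A = B


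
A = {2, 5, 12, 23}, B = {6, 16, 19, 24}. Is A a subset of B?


A ⊆ B means every element of A is in B.
Elements in A not in B: {2, 5, 12, 23}
So A ⊄ B.

No, A ⊄ B


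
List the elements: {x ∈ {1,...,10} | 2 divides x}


Checking each candidate:
Condition: multiples of 2 in {1,...,10}
Result = {2, 4, 6, 8, 10}

{2, 4, 6, 8, 10}


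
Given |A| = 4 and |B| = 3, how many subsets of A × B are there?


A relation from A to B is any subset of A × B.
|A × B| = 4 × 3 = 12
# relations = 2^|A × B| = 2^12 = 4096

Number of relations = 4096


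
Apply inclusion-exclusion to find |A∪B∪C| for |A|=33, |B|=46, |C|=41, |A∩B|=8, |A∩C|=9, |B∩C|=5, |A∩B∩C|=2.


|A∪B∪C| = |A|+|B|+|C| - |A∩B|-|A∩C|-|B∩C| + |A∩B∩C|
= 33+46+41 - 8-9-5 + 2
= 120 - 22 + 2
= 100

|A ∪ B ∪ C| = 100


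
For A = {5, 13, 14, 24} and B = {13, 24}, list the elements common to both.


A ∩ B = elements in both A and B
A = {5, 13, 14, 24}
B = {13, 24}
A ∩ B = {13, 24}

A ∩ B = {13, 24}


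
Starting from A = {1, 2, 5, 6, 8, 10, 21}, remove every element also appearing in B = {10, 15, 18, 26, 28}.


A \ B = elements in A but not in B
A = {1, 2, 5, 6, 8, 10, 21}
B = {10, 15, 18, 26, 28}
Remove from A any elements in B
A \ B = {1, 2, 5, 6, 8, 21}

A \ B = {1, 2, 5, 6, 8, 21}


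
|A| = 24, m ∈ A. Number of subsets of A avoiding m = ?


Subsets of A avoiding m are subsets of A \ {m}, which has 23 elements.
Count = 2^(n-1) = 2^23
= 8388608

Number of subsets avoiding m = 8388608


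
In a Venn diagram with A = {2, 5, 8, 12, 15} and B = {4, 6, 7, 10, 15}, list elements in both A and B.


A = {2, 5, 8, 12, 15}
B = {4, 6, 7, 10, 15}
Region: in both A and B
Elements: {15}

Elements in both A and B: {15}


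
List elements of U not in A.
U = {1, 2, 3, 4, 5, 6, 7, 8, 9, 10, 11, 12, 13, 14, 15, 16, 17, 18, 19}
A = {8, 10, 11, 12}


Aᶜ = U \ A = elements in U but not in A
U = {1, 2, 3, 4, 5, 6, 7, 8, 9, 10, 11, 12, 13, 14, 15, 16, 17, 18, 19}
A = {8, 10, 11, 12}
Aᶜ = {1, 2, 3, 4, 5, 6, 7, 9, 13, 14, 15, 16, 17, 18, 19}

Aᶜ = {1, 2, 3, 4, 5, 6, 7, 9, 13, 14, 15, 16, 17, 18, 19}


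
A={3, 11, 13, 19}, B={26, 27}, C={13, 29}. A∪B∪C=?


A ∪ B = {3, 11, 13, 19, 26, 27}
(A ∪ B) ∪ C = {3, 11, 13, 19, 26, 27, 29}

A ∪ B ∪ C = {3, 11, 13, 19, 26, 27, 29}


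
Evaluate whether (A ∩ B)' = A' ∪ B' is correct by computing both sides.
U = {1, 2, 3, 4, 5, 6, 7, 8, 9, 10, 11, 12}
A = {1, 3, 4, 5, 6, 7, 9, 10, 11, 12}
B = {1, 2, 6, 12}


LHS: A ∩ B = {1, 6, 12}
(A ∩ B)' = U \ (A ∩ B) = {2, 3, 4, 5, 7, 8, 9, 10, 11}
A' = {2, 8}, B' = {3, 4, 5, 7, 8, 9, 10, 11}
Claimed RHS: A' ∪ B' = {2, 3, 4, 5, 7, 8, 9, 10, 11}
Identity is VALID: LHS = RHS = {2, 3, 4, 5, 7, 8, 9, 10, 11} ✓

Identity is valid. (A ∩ B)' = A' ∪ B' = {2, 3, 4, 5, 7, 8, 9, 10, 11}


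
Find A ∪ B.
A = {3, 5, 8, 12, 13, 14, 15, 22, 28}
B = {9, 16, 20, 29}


A ∪ B = all elements in A or B (or both)
A = {3, 5, 8, 12, 13, 14, 15, 22, 28}
B = {9, 16, 20, 29}
A ∪ B = {3, 5, 8, 9, 12, 13, 14, 15, 16, 20, 22, 28, 29}

A ∪ B = {3, 5, 8, 9, 12, 13, 14, 15, 16, 20, 22, 28, 29}


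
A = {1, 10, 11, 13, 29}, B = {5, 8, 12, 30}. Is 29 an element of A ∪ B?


A = {1, 10, 11, 13, 29}, B = {5, 8, 12, 30}
A ∪ B = all elements in A or B
A ∪ B = {1, 5, 8, 10, 11, 12, 13, 29, 30}
Checking if 29 ∈ A ∪ B
29 is in A ∪ B → True

29 ∈ A ∪ B


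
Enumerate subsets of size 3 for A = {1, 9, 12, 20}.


|A| = 4, so A has C(4,3) = 4 subsets of size 3.
Enumerate by choosing 3 elements from A at a time:
{1, 9, 12}, {1, 9, 20}, {1, 12, 20}, {9, 12, 20}

3-element subsets (4 total): {1, 9, 12}, {1, 9, 20}, {1, 12, 20}, {9, 12, 20}


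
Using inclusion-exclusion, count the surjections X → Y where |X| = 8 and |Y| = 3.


n = |X| = 8, k = |Y| = 3. Surjections via inclusion-exclusion:
S(n,k) = Σ(-1)^i × C(k,i) × (k-i)^n, i=0 to k
i=0: (-1)^0×C(3,0)×3^8 = 6561
i=1: (-1)^1×C(3,1)×2^8 = -768
i=2: (-1)^2×C(3,2)×1^8 = 3
i=3: (-1)^3×C(3,3)×0^8 = 0
Total = 5796

Number of surjections = 5796


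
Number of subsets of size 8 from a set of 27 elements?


C(n,k) = n! / (k!(n-k)!)
C(27,8) = 27! / (8!19!)
= 2220075

C(27,8) = 2220075


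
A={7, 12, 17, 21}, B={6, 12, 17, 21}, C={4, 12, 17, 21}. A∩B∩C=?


A ∩ B = {12, 17, 21}
(A ∩ B) ∩ C = {12, 17, 21}

A ∩ B ∩ C = {12, 17, 21}


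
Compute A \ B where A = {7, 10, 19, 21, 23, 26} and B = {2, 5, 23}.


A \ B = elements in A but not in B
A = {7, 10, 19, 21, 23, 26}
B = {2, 5, 23}
Remove from A any elements in B
A \ B = {7, 10, 19, 21, 26}

A \ B = {7, 10, 19, 21, 26}


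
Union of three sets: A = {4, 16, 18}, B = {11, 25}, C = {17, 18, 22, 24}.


A ∪ B = {4, 11, 16, 18, 25}
(A ∪ B) ∪ C = {4, 11, 16, 17, 18, 22, 24, 25}

A ∪ B ∪ C = {4, 11, 16, 17, 18, 22, 24, 25}


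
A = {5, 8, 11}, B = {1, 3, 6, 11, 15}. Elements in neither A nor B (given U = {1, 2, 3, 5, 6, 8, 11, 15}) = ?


A = {5, 8, 11}
B = {1, 3, 6, 11, 15}
Region: in neither A nor B (given U = {1, 2, 3, 5, 6, 8, 11, 15})
Elements: {2}

Elements in neither A nor B (given U = {1, 2, 3, 5, 6, 8, 11, 15}): {2}


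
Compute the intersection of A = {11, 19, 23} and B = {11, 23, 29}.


A ∩ B = elements in both A and B
A = {11, 19, 23}
B = {11, 23, 29}
A ∩ B = {11, 23}

A ∩ B = {11, 23}


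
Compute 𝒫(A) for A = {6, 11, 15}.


|A| = 3, so |P(A)| = 2^3 = 8
Enumerate subsets by cardinality (0 to 3):
∅, {6}, {11}, {15}, {6, 11}, {6, 15}, {11, 15}, {6, 11, 15}

P(A) has 8 subsets: ∅, {6}, {11}, {15}, {6, 11}, {6, 15}, {11, 15}, {6, 11, 15}


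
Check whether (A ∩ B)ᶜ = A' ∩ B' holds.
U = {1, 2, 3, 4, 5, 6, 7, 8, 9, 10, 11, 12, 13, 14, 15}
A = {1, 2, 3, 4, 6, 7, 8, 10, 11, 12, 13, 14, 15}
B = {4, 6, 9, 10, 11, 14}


LHS: A ∩ B = {4, 6, 10, 11, 14}
(A ∩ B)' = U \ (A ∩ B) = {1, 2, 3, 5, 7, 8, 9, 12, 13, 15}
A' = {5, 9}, B' = {1, 2, 3, 5, 7, 8, 12, 13, 15}
Claimed RHS: A' ∩ B' = {5}
Identity is INVALID: LHS = {1, 2, 3, 5, 7, 8, 9, 12, 13, 15} but the RHS claimed here equals {5}. The correct form is (A ∩ B)' = A' ∪ B'.

Identity is invalid: (A ∩ B)' = {1, 2, 3, 5, 7, 8, 9, 12, 13, 15} but A' ∩ B' = {5}. The correct De Morgan law is (A ∩ B)' = A' ∪ B'.


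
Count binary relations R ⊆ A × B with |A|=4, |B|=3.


A relation from A to B is any subset of A × B.
|A × B| = 4 × 3 = 12
# relations = 2^|A × B| = 2^12 = 4096

Number of relations = 4096


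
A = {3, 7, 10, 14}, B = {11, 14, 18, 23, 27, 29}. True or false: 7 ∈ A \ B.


A = {3, 7, 10, 14}, B = {11, 14, 18, 23, 27, 29}
A \ B = elements in A but not in B
A \ B = {3, 7, 10}
Checking if 7 ∈ A \ B
7 is in A \ B → True

7 ∈ A \ B


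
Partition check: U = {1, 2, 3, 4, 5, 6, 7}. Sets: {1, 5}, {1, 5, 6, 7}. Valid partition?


A partition requires: (1) non-empty parts, (2) pairwise disjoint, (3) union = U
Parts: {1, 5}, {1, 5, 6, 7}
Union of parts: {1, 5, 6, 7}
U = {1, 2, 3, 4, 5, 6, 7}
All non-empty? True
Pairwise disjoint? False
Covers U? False

No, not a valid partition


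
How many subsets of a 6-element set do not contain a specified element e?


Subsets of A avoiding e are subsets of A \ {e}, which has 5 elements.
Count = 2^(n-1) = 2^5
= 32

Number of subsets avoiding e = 32


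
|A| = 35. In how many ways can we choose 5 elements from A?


C(n,k) = n! / (k!(n-k)!)
C(35,5) = 35! / (5!30!)
= 324632

C(35,5) = 324632


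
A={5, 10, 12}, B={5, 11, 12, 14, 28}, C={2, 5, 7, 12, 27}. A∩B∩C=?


A ∩ B = {5, 12}
(A ∩ B) ∩ C = {5, 12}

A ∩ B ∩ C = {5, 12}


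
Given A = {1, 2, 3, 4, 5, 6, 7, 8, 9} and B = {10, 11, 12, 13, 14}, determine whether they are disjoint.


Disjoint means A ∩ B = ∅.
A ∩ B = ∅
A ∩ B = ∅, so A and B are disjoint.

Yes, A and B are disjoint


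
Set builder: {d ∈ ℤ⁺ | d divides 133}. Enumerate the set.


Checking each candidate:
Condition: positive divisors of 133
Result = {1, 7, 19, 133}

{1, 7, 19, 133}


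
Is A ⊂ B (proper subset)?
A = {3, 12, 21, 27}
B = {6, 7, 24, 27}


A ⊂ B requires: A ⊆ B AND A ≠ B.
A ⊆ B? No
A ⊄ B, so A is not a proper subset.

No, A is not a proper subset of B


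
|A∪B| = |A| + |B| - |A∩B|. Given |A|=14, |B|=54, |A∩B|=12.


|A ∪ B| = |A| + |B| - |A ∩ B|
= 14 + 54 - 12
= 56

|A ∪ B| = 56


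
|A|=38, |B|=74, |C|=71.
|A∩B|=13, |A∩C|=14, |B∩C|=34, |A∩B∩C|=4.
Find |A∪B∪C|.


|A∪B∪C| = |A|+|B|+|C| - |A∩B|-|A∩C|-|B∩C| + |A∩B∩C|
= 38+74+71 - 13-14-34 + 4
= 183 - 61 + 4
= 126

|A ∪ B ∪ C| = 126


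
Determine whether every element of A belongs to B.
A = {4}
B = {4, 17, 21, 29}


A ⊆ B means every element of A is in B.
All elements of A are in B.
So A ⊆ B.

Yes, A ⊆ B


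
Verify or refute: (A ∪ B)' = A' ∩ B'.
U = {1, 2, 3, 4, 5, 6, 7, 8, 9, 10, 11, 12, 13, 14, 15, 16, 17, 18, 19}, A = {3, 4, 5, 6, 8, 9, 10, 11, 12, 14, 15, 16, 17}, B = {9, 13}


LHS: A ∪ B = {3, 4, 5, 6, 8, 9, 10, 11, 12, 13, 14, 15, 16, 17}
(A ∪ B)' = U \ (A ∪ B) = {1, 2, 7, 18, 19}
A' = {1, 2, 7, 13, 18, 19}, B' = {1, 2, 3, 4, 5, 6, 7, 8, 10, 11, 12, 14, 15, 16, 17, 18, 19}
Claimed RHS: A' ∩ B' = {1, 2, 7, 18, 19}
Identity is VALID: LHS = RHS = {1, 2, 7, 18, 19} ✓

Identity is valid. (A ∪ B)' = A' ∩ B' = {1, 2, 7, 18, 19}


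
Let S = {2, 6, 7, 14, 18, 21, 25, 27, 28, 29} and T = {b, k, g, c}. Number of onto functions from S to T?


n = |S| = 10, k = |T| = 4. Surjections via inclusion-exclusion:
S(n,k) = Σ(-1)^i × C(k,i) × (k-i)^n, i=0 to k
i=0: (-1)^0×C(4,0)×4^10 = 1048576
i=1: (-1)^1×C(4,1)×3^10 = -236196
i=2: (-1)^2×C(4,2)×2^10 = 6144
i=3: (-1)^3×C(4,3)×1^10 = -4
i=4: (-1)^4×C(4,4)×0^10 = 0
Total = 818520

Number of surjections = 818520


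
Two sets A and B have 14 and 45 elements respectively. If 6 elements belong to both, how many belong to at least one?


|A ∪ B| = |A| + |B| - |A ∩ B|
= 14 + 45 - 6
= 53

|A ∪ B| = 53


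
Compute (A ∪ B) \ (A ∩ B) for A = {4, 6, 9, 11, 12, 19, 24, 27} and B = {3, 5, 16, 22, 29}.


A △ B = (A \ B) ∪ (B \ A) = elements in exactly one of A or B
A \ B = {4, 6, 9, 11, 12, 19, 24, 27}
B \ A = {3, 5, 16, 22, 29}
A △ B = {3, 4, 5, 6, 9, 11, 12, 16, 19, 22, 24, 27, 29}

A △ B = {3, 4, 5, 6, 9, 11, 12, 16, 19, 22, 24, 27, 29}


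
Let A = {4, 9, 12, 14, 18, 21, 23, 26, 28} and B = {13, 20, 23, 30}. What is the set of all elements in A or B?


A ∪ B = all elements in A or B (or both)
A = {4, 9, 12, 14, 18, 21, 23, 26, 28}
B = {13, 20, 23, 30}
A ∪ B = {4, 9, 12, 13, 14, 18, 20, 21, 23, 26, 28, 30}

A ∪ B = {4, 9, 12, 13, 14, 18, 20, 21, 23, 26, 28, 30}


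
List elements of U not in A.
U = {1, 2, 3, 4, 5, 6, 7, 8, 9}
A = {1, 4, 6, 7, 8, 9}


Aᶜ = U \ A = elements in U but not in A
U = {1, 2, 3, 4, 5, 6, 7, 8, 9}
A = {1, 4, 6, 7, 8, 9}
Aᶜ = {2, 3, 5}

Aᶜ = {2, 3, 5}


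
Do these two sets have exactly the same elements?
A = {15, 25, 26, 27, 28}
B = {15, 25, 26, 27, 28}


Two sets are equal iff they have exactly the same elements.
A = {15, 25, 26, 27, 28}
B = {15, 25, 26, 27, 28}
Same elements → A = B

Yes, A = B


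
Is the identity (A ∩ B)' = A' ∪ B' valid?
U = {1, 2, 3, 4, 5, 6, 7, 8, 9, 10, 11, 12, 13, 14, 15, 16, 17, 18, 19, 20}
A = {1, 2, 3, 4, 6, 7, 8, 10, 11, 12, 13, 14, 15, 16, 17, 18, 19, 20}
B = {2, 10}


LHS: A ∩ B = {2, 10}
(A ∩ B)' = U \ (A ∩ B) = {1, 3, 4, 5, 6, 7, 8, 9, 11, 12, 13, 14, 15, 16, 17, 18, 19, 20}
A' = {5, 9}, B' = {1, 3, 4, 5, 6, 7, 8, 9, 11, 12, 13, 14, 15, 16, 17, 18, 19, 20}
Claimed RHS: A' ∪ B' = {1, 3, 4, 5, 6, 7, 8, 9, 11, 12, 13, 14, 15, 16, 17, 18, 19, 20}
Identity is VALID: LHS = RHS = {1, 3, 4, 5, 6, 7, 8, 9, 11, 12, 13, 14, 15, 16, 17, 18, 19, 20} ✓

Identity is valid. (A ∩ B)' = A' ∪ B' = {1, 3, 4, 5, 6, 7, 8, 9, 11, 12, 13, 14, 15, 16, 17, 18, 19, 20}


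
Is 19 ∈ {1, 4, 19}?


A = {1, 4, 19}
Checking if 19 is in A
19 is in A → True

19 ∈ A


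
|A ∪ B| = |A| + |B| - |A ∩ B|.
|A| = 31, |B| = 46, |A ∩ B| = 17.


|A ∪ B| = |A| + |B| - |A ∩ B|
= 31 + 46 - 17
= 60

|A ∪ B| = 60


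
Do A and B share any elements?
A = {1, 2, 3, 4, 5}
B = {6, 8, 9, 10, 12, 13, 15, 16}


Disjoint means A ∩ B = ∅.
A ∩ B = ∅
A ∩ B = ∅, so A and B are disjoint.

No — A and B share no elements (A ∩ B = ∅), so they are disjoint


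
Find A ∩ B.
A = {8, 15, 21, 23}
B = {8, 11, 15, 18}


A ∩ B = elements in both A and B
A = {8, 15, 21, 23}
B = {8, 11, 15, 18}
A ∩ B = {8, 15}

A ∩ B = {8, 15}


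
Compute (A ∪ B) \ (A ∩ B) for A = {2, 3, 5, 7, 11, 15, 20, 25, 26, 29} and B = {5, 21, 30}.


A △ B = (A \ B) ∪ (B \ A) = elements in exactly one of A or B
A \ B = {2, 3, 7, 11, 15, 20, 25, 26, 29}
B \ A = {21, 30}
A △ B = {2, 3, 7, 11, 15, 20, 21, 25, 26, 29, 30}

A △ B = {2, 3, 7, 11, 15, 20, 21, 25, 26, 29, 30}


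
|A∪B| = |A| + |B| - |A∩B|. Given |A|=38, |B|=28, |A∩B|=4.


|A ∪ B| = |A| + |B| - |A ∩ B|
= 38 + 28 - 4
= 62

|A ∪ B| = 62


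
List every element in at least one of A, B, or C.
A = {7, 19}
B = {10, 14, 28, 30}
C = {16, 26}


A ∪ B = {7, 10, 14, 19, 28, 30}
(A ∪ B) ∪ C = {7, 10, 14, 16, 19, 26, 28, 30}

A ∪ B ∪ C = {7, 10, 14, 16, 19, 26, 28, 30}


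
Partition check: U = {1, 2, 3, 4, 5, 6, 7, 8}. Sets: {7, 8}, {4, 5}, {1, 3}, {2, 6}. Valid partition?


A partition requires: (1) non-empty parts, (2) pairwise disjoint, (3) union = U
Parts: {7, 8}, {4, 5}, {1, 3}, {2, 6}
Union of parts: {1, 2, 3, 4, 5, 6, 7, 8}
U = {1, 2, 3, 4, 5, 6, 7, 8}
All non-empty? True
Pairwise disjoint? True
Covers U? True

Yes, valid partition


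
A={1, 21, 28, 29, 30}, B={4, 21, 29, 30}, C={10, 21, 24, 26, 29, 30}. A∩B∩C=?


A ∩ B = {21, 29, 30}
(A ∩ B) ∩ C = {21, 29, 30}

A ∩ B ∩ C = {21, 29, 30}


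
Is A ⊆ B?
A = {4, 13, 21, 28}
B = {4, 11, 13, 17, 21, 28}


A ⊆ B means every element of A is in B.
All elements of A are in B.
So A ⊆ B.

Yes, A ⊆ B


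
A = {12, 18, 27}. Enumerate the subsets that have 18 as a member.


A subset of A contains 18 iff the remaining 2 elements form any subset of A \ {18}.
Count: 2^(n-1) = 2^2 = 4
Subsets containing 18: {18}, {12, 18}, {18, 27}, {12, 18, 27}

Subsets containing 18 (4 total): {18}, {12, 18}, {18, 27}, {12, 18, 27}


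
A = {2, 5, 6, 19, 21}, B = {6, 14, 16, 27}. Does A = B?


Two sets are equal iff they have exactly the same elements.
A = {2, 5, 6, 19, 21}
B = {6, 14, 16, 27}
Differences: {2, 5, 14, 16, 19, 21, 27}
A ≠ B

No, A ≠ B


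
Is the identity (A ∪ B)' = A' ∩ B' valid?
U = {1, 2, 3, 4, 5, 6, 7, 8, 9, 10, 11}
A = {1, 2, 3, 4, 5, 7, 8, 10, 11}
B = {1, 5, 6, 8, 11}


LHS: A ∪ B = {1, 2, 3, 4, 5, 6, 7, 8, 10, 11}
(A ∪ B)' = U \ (A ∪ B) = {9}
A' = {6, 9}, B' = {2, 3, 4, 7, 9, 10}
Claimed RHS: A' ∩ B' = {9}
Identity is VALID: LHS = RHS = {9} ✓

Identity is valid. (A ∪ B)' = A' ∩ B' = {9}


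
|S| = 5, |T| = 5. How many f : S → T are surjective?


n = |S| = 5, k = |T| = 5. Surjections via inclusion-exclusion:
S(n,k) = Σ(-1)^i × C(k,i) × (k-i)^n, i=0 to k
i=0: (-1)^0×C(5,0)×5^5 = 3125
i=1: (-1)^1×C(5,1)×4^5 = -5120
i=2: (-1)^2×C(5,2)×3^5 = 2430
i=3: (-1)^3×C(5,3)×2^5 = -320
i=4: (-1)^4×C(5,4)×1^5 = 5
i=5: (-1)^5×C(5,5)×0^5 = 0
Total = 120

Number of surjections = 120


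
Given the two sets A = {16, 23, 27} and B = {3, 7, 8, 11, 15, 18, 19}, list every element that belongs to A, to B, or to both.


A ∪ B = all elements in A or B (or both)
A = {16, 23, 27}
B = {3, 7, 8, 11, 15, 18, 19}
A ∪ B = {3, 7, 8, 11, 15, 16, 18, 19, 23, 27}

A ∪ B = {3, 7, 8, 11, 15, 16, 18, 19, 23, 27}


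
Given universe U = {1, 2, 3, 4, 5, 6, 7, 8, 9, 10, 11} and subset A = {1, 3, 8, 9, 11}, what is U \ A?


Aᶜ = U \ A = elements in U but not in A
U = {1, 2, 3, 4, 5, 6, 7, 8, 9, 10, 11}
A = {1, 3, 8, 9, 11}
Aᶜ = {2, 4, 5, 6, 7, 10}

Aᶜ = {2, 4, 5, 6, 7, 10}


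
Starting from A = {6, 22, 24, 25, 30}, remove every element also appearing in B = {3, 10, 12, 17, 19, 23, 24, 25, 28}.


A \ B = elements in A but not in B
A = {6, 22, 24, 25, 30}
B = {3, 10, 12, 17, 19, 23, 24, 25, 28}
Remove from A any elements in B
A \ B = {6, 22, 30}

A \ B = {6, 22, 30}


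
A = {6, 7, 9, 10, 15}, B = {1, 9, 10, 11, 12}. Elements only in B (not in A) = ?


A = {6, 7, 9, 10, 15}
B = {1, 9, 10, 11, 12}
Region: only in B (not in A)
Elements: {1, 11, 12}

Elements only in B (not in A): {1, 11, 12}


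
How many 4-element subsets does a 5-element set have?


C(n,k) = n! / (k!(n-k)!)
C(5,4) = 5! / (4!1!)
= 5

C(5,4) = 5


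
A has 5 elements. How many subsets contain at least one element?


Total subsets = 2^n = 2^5 = 32
Non-empty subsets exclude the empty set: 2^n - 1
= 32 - 1
= 31

Number of non-empty subsets = 31


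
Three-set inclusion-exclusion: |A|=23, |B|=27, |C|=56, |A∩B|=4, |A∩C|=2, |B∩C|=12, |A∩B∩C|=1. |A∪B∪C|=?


|A∪B∪C| = |A|+|B|+|C| - |A∩B|-|A∩C|-|B∩C| + |A∩B∩C|
= 23+27+56 - 4-2-12 + 1
= 106 - 18 + 1
= 89

|A ∪ B ∪ C| = 89


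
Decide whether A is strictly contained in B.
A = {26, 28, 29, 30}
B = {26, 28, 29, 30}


A ⊂ B requires: A ⊆ B AND A ≠ B.
A ⊆ B? Yes
A = B? Yes
A = B, so A is not a PROPER subset.

No, A is not a proper subset of B


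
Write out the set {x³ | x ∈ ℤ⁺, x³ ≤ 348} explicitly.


Checking each candidate:
Condition: positive perfect cubes ≤ 348
Result = {1, 8, 27, 64, 125, 216, 343}

{1, 8, 27, 64, 125, 216, 343}


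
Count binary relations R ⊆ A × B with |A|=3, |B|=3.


A relation from A to B is any subset of A × B.
|A × B| = 3 × 3 = 9
# relations = 2^|A × B| = 2^9 = 512

Number of relations = 512


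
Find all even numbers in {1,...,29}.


Checking each candidate:
Condition: even numbers in {1,...,29}
Result = {2, 4, 6, 8, 10, 12, 14, 16, 18, 20, 22, 24, 26, 28}

{2, 4, 6, 8, 10, 12, 14, 16, 18, 20, 22, 24, 26, 28}


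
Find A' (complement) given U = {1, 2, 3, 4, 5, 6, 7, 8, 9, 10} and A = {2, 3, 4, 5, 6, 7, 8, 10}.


Aᶜ = U \ A = elements in U but not in A
U = {1, 2, 3, 4, 5, 6, 7, 8, 9, 10}
A = {2, 3, 4, 5, 6, 7, 8, 10}
Aᶜ = {1, 9}

Aᶜ = {1, 9}


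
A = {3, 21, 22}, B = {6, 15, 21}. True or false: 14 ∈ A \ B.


A = {3, 21, 22}, B = {6, 15, 21}
A \ B = elements in A but not in B
A \ B = {3, 22}
Checking if 14 ∈ A \ B
14 is not in A \ B → False

14 ∉ A \ B


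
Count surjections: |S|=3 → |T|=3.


n = |S| = 3, k = |T| = 3. Surjections via inclusion-exclusion:
S(n,k) = Σ(-1)^i × C(k,i) × (k-i)^n, i=0 to k
i=0: (-1)^0×C(3,0)×3^3 = 27
i=1: (-1)^1×C(3,1)×2^3 = -24
i=2: (-1)^2×C(3,2)×1^3 = 3
i=3: (-1)^3×C(3,3)×0^3 = 0
Total = 6

Number of surjections = 6


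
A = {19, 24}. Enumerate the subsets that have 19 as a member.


A subset of A contains 19 iff the remaining 1 elements form any subset of A \ {19}.
Count: 2^(n-1) = 2^1 = 2
Subsets containing 19: {19}, {19, 24}

Subsets containing 19 (2 total): {19}, {19, 24}


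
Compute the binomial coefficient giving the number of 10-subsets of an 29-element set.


C(n,k) = n! / (k!(n-k)!)
C(29,10) = 29! / (10!19!)
= 20030010

C(29,10) = 20030010


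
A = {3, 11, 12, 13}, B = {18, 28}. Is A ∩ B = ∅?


Disjoint means A ∩ B = ∅.
A ∩ B = ∅
A ∩ B = ∅, so A and B are disjoint.

Yes, A and B are disjoint


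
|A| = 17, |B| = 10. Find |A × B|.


|A × B| = |A| × |B|
= 17 × 10
= 170

|A × B| = 170


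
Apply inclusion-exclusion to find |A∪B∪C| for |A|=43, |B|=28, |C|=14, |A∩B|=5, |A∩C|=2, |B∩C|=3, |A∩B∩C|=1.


|A∪B∪C| = |A|+|B|+|C| - |A∩B|-|A∩C|-|B∩C| + |A∩B∩C|
= 43+28+14 - 5-2-3 + 1
= 85 - 10 + 1
= 76

|A ∪ B ∪ C| = 76


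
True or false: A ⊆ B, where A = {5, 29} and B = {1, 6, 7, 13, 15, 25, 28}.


A ⊆ B means every element of A is in B.
Elements in A not in B: {5, 29}
So A ⊄ B.

No, A ⊄ B


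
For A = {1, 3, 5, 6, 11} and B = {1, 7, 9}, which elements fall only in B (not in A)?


A = {1, 3, 5, 6, 11}
B = {1, 7, 9}
Region: only in B (not in A)
Elements: {7, 9}

Elements only in B (not in A): {7, 9}


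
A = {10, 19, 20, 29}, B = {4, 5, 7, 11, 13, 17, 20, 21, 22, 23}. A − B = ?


A \ B = elements in A but not in B
A = {10, 19, 20, 29}
B = {4, 5, 7, 11, 13, 17, 20, 21, 22, 23}
Remove from A any elements in B
A \ B = {10, 19, 29}

A \ B = {10, 19, 29}


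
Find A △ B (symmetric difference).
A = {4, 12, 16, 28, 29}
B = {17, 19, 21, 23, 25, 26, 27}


A △ B = (A \ B) ∪ (B \ A) = elements in exactly one of A or B
A \ B = {4, 12, 16, 28, 29}
B \ A = {17, 19, 21, 23, 25, 26, 27}
A △ B = {4, 12, 16, 17, 19, 21, 23, 25, 26, 27, 28, 29}

A △ B = {4, 12, 16, 17, 19, 21, 23, 25, 26, 27, 28, 29}


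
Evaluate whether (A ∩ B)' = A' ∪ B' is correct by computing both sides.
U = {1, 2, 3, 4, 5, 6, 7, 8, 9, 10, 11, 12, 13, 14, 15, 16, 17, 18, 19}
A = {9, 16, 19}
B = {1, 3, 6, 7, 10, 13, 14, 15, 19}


LHS: A ∩ B = {19}
(A ∩ B)' = U \ (A ∩ B) = {1, 2, 3, 4, 5, 6, 7, 8, 9, 10, 11, 12, 13, 14, 15, 16, 17, 18}
A' = {1, 2, 3, 4, 5, 6, 7, 8, 10, 11, 12, 13, 14, 15, 17, 18}, B' = {2, 4, 5, 8, 9, 11, 12, 16, 17, 18}
Claimed RHS: A' ∪ B' = {1, 2, 3, 4, 5, 6, 7, 8, 9, 10, 11, 12, 13, 14, 15, 16, 17, 18}
Identity is VALID: LHS = RHS = {1, 2, 3, 4, 5, 6, 7, 8, 9, 10, 11, 12, 13, 14, 15, 16, 17, 18} ✓

Identity is valid. (A ∩ B)' = A' ∪ B' = {1, 2, 3, 4, 5, 6, 7, 8, 9, 10, 11, 12, 13, 14, 15, 16, 17, 18}


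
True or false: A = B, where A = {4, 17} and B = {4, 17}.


Two sets are equal iff they have exactly the same elements.
A = {4, 17}
B = {4, 17}
Same elements → A = B

Yes, A = B


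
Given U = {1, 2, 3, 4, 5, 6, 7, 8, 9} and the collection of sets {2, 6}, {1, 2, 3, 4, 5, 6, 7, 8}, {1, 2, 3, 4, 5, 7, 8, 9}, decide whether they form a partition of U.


A partition requires: (1) non-empty parts, (2) pairwise disjoint, (3) union = U
Parts: {2, 6}, {1, 2, 3, 4, 5, 6, 7, 8}, {1, 2, 3, 4, 5, 7, 8, 9}
Union of parts: {1, 2, 3, 4, 5, 6, 7, 8, 9}
U = {1, 2, 3, 4, 5, 6, 7, 8, 9}
All non-empty? True
Pairwise disjoint? False
Covers U? True

No, not a valid partition


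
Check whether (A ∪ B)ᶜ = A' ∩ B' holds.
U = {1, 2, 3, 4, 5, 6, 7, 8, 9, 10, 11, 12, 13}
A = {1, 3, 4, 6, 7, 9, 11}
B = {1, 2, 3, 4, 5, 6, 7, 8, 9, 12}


LHS: A ∪ B = {1, 2, 3, 4, 5, 6, 7, 8, 9, 11, 12}
(A ∪ B)' = U \ (A ∪ B) = {10, 13}
A' = {2, 5, 8, 10, 12, 13}, B' = {10, 11, 13}
Claimed RHS: A' ∩ B' = {10, 13}
Identity is VALID: LHS = RHS = {10, 13} ✓

Identity is valid. (A ∪ B)' = A' ∩ B' = {10, 13}


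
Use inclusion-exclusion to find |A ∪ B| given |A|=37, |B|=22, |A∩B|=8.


|A ∪ B| = |A| + |B| - |A ∩ B|
= 37 + 22 - 8
= 51

|A ∪ B| = 51


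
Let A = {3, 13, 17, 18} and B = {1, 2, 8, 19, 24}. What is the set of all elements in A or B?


A ∪ B = all elements in A or B (or both)
A = {3, 13, 17, 18}
B = {1, 2, 8, 19, 24}
A ∪ B = {1, 2, 3, 8, 13, 17, 18, 19, 24}

A ∪ B = {1, 2, 3, 8, 13, 17, 18, 19, 24}


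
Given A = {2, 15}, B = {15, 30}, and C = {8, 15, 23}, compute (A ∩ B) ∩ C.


A ∩ B = {15}
(A ∩ B) ∩ C = {15}

A ∩ B ∩ C = {15}


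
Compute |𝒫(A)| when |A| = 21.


Number of subsets = 2^n
= 2^21
= 2097152

|P(A)| = 2097152


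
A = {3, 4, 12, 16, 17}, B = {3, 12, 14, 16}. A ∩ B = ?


A ∩ B = elements in both A and B
A = {3, 4, 12, 16, 17}
B = {3, 12, 14, 16}
A ∩ B = {3, 12, 16}

A ∩ B = {3, 12, 16}


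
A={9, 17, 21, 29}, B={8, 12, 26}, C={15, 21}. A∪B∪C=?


A ∪ B = {8, 9, 12, 17, 21, 26, 29}
(A ∪ B) ∪ C = {8, 9, 12, 15, 17, 21, 26, 29}

A ∪ B ∪ C = {8, 9, 12, 15, 17, 21, 26, 29}


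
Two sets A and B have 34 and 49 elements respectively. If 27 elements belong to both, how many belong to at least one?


|A ∪ B| = |A| + |B| - |A ∩ B|
= 34 + 49 - 27
= 56

|A ∪ B| = 56


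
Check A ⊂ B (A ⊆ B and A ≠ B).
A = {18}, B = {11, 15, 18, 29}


A ⊂ B requires: A ⊆ B AND A ≠ B.
A ⊆ B? Yes
A = B? No
A ⊂ B: Yes (A is a proper subset of B)

Yes, A ⊂ B


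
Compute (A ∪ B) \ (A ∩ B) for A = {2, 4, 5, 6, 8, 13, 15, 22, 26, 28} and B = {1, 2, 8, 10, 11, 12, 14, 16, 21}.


A △ B = (A \ B) ∪ (B \ A) = elements in exactly one of A or B
A \ B = {4, 5, 6, 13, 15, 22, 26, 28}
B \ A = {1, 10, 11, 12, 14, 16, 21}
A △ B = {1, 4, 5, 6, 10, 11, 12, 13, 14, 15, 16, 21, 22, 26, 28}

A △ B = {1, 4, 5, 6, 10, 11, 12, 13, 14, 15, 16, 21, 22, 26, 28}


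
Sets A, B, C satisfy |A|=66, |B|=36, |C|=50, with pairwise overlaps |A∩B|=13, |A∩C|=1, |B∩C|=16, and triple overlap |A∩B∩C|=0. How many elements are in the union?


|A∪B∪C| = |A|+|B|+|C| - |A∩B|-|A∩C|-|B∩C| + |A∩B∩C|
= 66+36+50 - 13-1-16 + 0
= 152 - 30 + 0
= 122

|A ∪ B ∪ C| = 122


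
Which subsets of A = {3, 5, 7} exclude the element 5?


A subset of A that omits 5 is a subset of A \ {5}, so there are 2^(n-1) = 2^2 = 4 of them.
Subsets excluding 5: ∅, {3}, {7}, {3, 7}

Subsets excluding 5 (4 total): ∅, {3}, {7}, {3, 7}


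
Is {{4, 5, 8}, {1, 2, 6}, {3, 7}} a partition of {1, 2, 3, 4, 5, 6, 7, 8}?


A partition requires: (1) non-empty parts, (2) pairwise disjoint, (3) union = U
Parts: {4, 5, 8}, {1, 2, 6}, {3, 7}
Union of parts: {1, 2, 3, 4, 5, 6, 7, 8}
U = {1, 2, 3, 4, 5, 6, 7, 8}
All non-empty? True
Pairwise disjoint? True
Covers U? True

Yes, valid partition


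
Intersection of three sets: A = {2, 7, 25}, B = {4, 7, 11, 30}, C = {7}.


A ∩ B = {7}
(A ∩ B) ∩ C = {7}

A ∩ B ∩ C = {7}


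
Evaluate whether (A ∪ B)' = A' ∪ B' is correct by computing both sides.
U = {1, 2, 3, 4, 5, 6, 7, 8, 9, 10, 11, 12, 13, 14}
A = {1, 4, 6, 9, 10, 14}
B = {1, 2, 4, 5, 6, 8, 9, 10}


LHS: A ∪ B = {1, 2, 4, 5, 6, 8, 9, 10, 14}
(A ∪ B)' = U \ (A ∪ B) = {3, 7, 11, 12, 13}
A' = {2, 3, 5, 7, 8, 11, 12, 13}, B' = {3, 7, 11, 12, 13, 14}
Claimed RHS: A' ∪ B' = {2, 3, 5, 7, 8, 11, 12, 13, 14}
Identity is INVALID: LHS = {3, 7, 11, 12, 13} but the RHS claimed here equals {2, 3, 5, 7, 8, 11, 12, 13, 14}. The correct form is (A ∪ B)' = A' ∩ B'.

Identity is invalid: (A ∪ B)' = {3, 7, 11, 12, 13} but A' ∪ B' = {2, 3, 5, 7, 8, 11, 12, 13, 14}. The correct De Morgan law is (A ∪ B)' = A' ∩ B'.


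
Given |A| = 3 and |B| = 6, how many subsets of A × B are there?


A relation from A to B is any subset of A × B.
|A × B| = 3 × 6 = 18
# relations = 2^|A × B| = 2^18 = 262144

Number of relations = 262144


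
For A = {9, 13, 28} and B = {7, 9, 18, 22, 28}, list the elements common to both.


A ∩ B = elements in both A and B
A = {9, 13, 28}
B = {7, 9, 18, 22, 28}
A ∩ B = {9, 28}

A ∩ B = {9, 28}


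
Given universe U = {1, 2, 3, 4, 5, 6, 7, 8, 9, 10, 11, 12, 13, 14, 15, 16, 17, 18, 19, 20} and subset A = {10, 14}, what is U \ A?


Aᶜ = U \ A = elements in U but not in A
U = {1, 2, 3, 4, 5, 6, 7, 8, 9, 10, 11, 12, 13, 14, 15, 16, 17, 18, 19, 20}
A = {10, 14}
Aᶜ = {1, 2, 3, 4, 5, 6, 7, 8, 9, 11, 12, 13, 15, 16, 17, 18, 19, 20}

Aᶜ = {1, 2, 3, 4, 5, 6, 7, 8, 9, 11, 12, 13, 15, 16, 17, 18, 19, 20}


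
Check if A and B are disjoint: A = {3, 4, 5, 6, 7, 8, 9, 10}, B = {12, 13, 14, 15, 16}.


Disjoint means A ∩ B = ∅.
A ∩ B = ∅
A ∩ B = ∅, so A and B are disjoint.

Yes, A and B are disjoint


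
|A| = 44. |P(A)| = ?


Number of subsets = 2^n
= 2^44
= 17592186044416

|P(A)| = 17592186044416


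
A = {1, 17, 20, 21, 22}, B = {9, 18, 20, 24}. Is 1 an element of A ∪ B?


A = {1, 17, 20, 21, 22}, B = {9, 18, 20, 24}
A ∪ B = all elements in A or B
A ∪ B = {1, 9, 17, 18, 20, 21, 22, 24}
Checking if 1 ∈ A ∪ B
1 is in A ∪ B → True

1 ∈ A ∪ B


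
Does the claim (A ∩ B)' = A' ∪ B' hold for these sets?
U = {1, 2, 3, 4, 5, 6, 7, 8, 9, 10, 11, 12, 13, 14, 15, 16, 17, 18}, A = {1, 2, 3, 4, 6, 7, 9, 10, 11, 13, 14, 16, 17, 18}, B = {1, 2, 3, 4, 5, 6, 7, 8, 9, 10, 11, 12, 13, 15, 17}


LHS: A ∩ B = {1, 2, 3, 4, 6, 7, 9, 10, 11, 13, 17}
(A ∩ B)' = U \ (A ∩ B) = {5, 8, 12, 14, 15, 16, 18}
A' = {5, 8, 12, 15}, B' = {14, 16, 18}
Claimed RHS: A' ∪ B' = {5, 8, 12, 14, 15, 16, 18}
Identity is VALID: LHS = RHS = {5, 8, 12, 14, 15, 16, 18} ✓

Identity is valid. (A ∩ B)' = A' ∪ B' = {5, 8, 12, 14, 15, 16, 18}


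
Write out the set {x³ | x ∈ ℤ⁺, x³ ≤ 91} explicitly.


Checking each candidate:
Condition: positive perfect cubes ≤ 91
Result = {1, 8, 27, 64}

{1, 8, 27, 64}


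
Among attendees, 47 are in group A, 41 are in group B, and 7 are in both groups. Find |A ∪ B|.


|A ∪ B| = |A| + |B| - |A ∩ B|
= 47 + 41 - 7
= 81

|A ∪ B| = 81


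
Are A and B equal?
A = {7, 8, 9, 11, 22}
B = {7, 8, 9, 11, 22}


Two sets are equal iff they have exactly the same elements.
A = {7, 8, 9, 11, 22}
B = {7, 8, 9, 11, 22}
Same elements → A = B

Yes, A = B


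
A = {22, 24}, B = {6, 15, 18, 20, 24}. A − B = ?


A \ B = elements in A but not in B
A = {22, 24}
B = {6, 15, 18, 20, 24}
Remove from A any elements in B
A \ B = {22}

A \ B = {22}


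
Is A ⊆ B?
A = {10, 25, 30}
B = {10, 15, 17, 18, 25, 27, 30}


A ⊆ B means every element of A is in B.
All elements of A are in B.
So A ⊆ B.

Yes, A ⊆ B


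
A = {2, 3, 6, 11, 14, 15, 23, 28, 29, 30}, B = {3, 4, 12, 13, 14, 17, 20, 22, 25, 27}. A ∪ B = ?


A ∪ B = all elements in A or B (or both)
A = {2, 3, 6, 11, 14, 15, 23, 28, 29, 30}
B = {3, 4, 12, 13, 14, 17, 20, 22, 25, 27}
A ∪ B = {2, 3, 4, 6, 11, 12, 13, 14, 15, 17, 20, 22, 23, 25, 27, 28, 29, 30}

A ∪ B = {2, 3, 4, 6, 11, 12, 13, 14, 15, 17, 20, 22, 23, 25, 27, 28, 29, 30}


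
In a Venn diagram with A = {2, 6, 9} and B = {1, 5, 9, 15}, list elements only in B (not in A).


A = {2, 6, 9}
B = {1, 5, 9, 15}
Region: only in B (not in A)
Elements: {1, 5, 15}

Elements only in B (not in A): {1, 5, 15}


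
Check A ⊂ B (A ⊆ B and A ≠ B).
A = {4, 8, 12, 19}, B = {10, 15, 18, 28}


A ⊂ B requires: A ⊆ B AND A ≠ B.
A ⊆ B? No
A ⊄ B, so A is not a proper subset.

No, A is not a proper subset of B


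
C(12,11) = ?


C(n,k) = n! / (k!(n-k)!)
C(12,11) = 12! / (11!1!)
= 12

C(12,11) = 12


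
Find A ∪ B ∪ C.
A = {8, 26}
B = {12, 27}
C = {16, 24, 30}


A ∪ B = {8, 12, 26, 27}
(A ∪ B) ∪ C = {8, 12, 16, 24, 26, 27, 30}

A ∪ B ∪ C = {8, 12, 16, 24, 26, 27, 30}


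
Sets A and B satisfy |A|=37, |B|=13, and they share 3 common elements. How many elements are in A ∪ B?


|A ∪ B| = |A| + |B| - |A ∩ B|
= 37 + 13 - 3
= 47

|A ∪ B| = 47


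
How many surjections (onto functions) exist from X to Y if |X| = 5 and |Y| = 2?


n = |X| = 5, k = |Y| = 2. Surjections via inclusion-exclusion:
S(n,k) = Σ(-1)^i × C(k,i) × (k-i)^n, i=0 to k
i=0: (-1)^0×C(2,0)×2^5 = 32
i=1: (-1)^1×C(2,1)×1^5 = -2
i=2: (-1)^2×C(2,2)×0^5 = 0
Total = 30

Number of surjections = 30


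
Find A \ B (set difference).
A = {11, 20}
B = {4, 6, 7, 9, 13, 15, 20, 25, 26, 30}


A \ B = elements in A but not in B
A = {11, 20}
B = {4, 6, 7, 9, 13, 15, 20, 25, 26, 30}
Remove from A any elements in B
A \ B = {11}

A \ B = {11}


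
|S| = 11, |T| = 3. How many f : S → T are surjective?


n = |S| = 11, k = |T| = 3. Surjections via inclusion-exclusion:
S(n,k) = Σ(-1)^i × C(k,i) × (k-i)^n, i=0 to k
i=0: (-1)^0×C(3,0)×3^11 = 177147
i=1: (-1)^1×C(3,1)×2^11 = -6144
i=2: (-1)^2×C(3,2)×1^11 = 3
i=3: (-1)^3×C(3,3)×0^11 = 0
Total = 171006

Number of surjections = 171006


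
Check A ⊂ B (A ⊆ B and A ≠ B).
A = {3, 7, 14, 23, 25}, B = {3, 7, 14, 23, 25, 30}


A ⊂ B requires: A ⊆ B AND A ≠ B.
A ⊆ B? Yes
A = B? No
A ⊂ B: Yes (A is a proper subset of B)

Yes, A ⊂ B


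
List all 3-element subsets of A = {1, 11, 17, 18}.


|A| = 4, so A has C(4,3) = 4 subsets of size 3.
Enumerate by choosing 3 elements from A at a time:
{1, 11, 17}, {1, 11, 18}, {1, 17, 18}, {11, 17, 18}

3-element subsets (4 total): {1, 11, 17}, {1, 11, 18}, {1, 17, 18}, {11, 17, 18}


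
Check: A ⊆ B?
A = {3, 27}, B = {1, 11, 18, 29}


A ⊆ B means every element of A is in B.
Elements in A not in B: {3, 27}
So A ⊄ B.

No, A ⊄ B


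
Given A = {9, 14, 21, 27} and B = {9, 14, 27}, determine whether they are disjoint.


Disjoint means A ∩ B = ∅.
A ∩ B = {9, 14, 27}
A ∩ B ≠ ∅, so A and B are NOT disjoint.

No, A and B are not disjoint (A ∩ B = {9, 14, 27})


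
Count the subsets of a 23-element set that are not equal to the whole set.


Total subsets = 2^n = 2^23 = 8388608
Proper subsets exclude the set itself: 2^n - 1
= 8388608 - 1
= 8388607

Number of proper subsets = 8388607
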